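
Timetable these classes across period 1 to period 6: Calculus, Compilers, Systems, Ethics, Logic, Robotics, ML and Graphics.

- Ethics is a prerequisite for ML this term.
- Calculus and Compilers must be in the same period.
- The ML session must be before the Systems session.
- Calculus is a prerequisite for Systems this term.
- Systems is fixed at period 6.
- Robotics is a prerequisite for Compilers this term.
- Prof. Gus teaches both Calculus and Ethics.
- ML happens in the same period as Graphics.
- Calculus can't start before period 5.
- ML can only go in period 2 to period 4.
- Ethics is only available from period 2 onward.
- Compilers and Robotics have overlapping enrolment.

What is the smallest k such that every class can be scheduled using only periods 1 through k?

6

The precedence chain requires at least 3 distinct periods.
Systems can't be placed before period 6, so the schedule must run through at least period 6.
6 works (last occupied period: period 6): for example Logic=period 1, Systems=period 6, Calculus=period 5, Robotics=period 1, Ethics=period 2, Graphics=period 3, Compilers=period 5, ML=period 3.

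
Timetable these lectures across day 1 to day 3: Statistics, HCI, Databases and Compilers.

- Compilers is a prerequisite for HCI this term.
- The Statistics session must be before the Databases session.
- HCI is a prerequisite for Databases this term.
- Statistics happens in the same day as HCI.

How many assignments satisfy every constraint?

1

Enumerating: Compilers in day 1; Statistics in day 2; HCI in day 2; Databases in day 3.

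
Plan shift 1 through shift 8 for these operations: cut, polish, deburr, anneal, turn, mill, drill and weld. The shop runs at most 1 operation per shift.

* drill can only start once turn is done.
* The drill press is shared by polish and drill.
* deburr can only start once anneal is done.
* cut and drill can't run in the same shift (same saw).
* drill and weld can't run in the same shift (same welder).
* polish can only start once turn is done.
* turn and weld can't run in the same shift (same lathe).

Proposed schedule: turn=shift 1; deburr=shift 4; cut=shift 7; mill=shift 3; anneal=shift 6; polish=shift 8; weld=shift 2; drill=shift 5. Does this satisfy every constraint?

drill can only start once turn is done — holds.
The drill press is shared by polish and drill — holds.
cut and drill can't run in the same shift (same saw) — holds.
drill and weld can't run in the same shift (same welder) — holds.
turn and weld can't run in the same shift (same lathe) — holds.
deburr can only start once anneal is done — violated.
The shop runs at most 1 operation per shift — holds.
polish can only start once turn is done — holds.

No — it violates: deburr can only start once anneal is done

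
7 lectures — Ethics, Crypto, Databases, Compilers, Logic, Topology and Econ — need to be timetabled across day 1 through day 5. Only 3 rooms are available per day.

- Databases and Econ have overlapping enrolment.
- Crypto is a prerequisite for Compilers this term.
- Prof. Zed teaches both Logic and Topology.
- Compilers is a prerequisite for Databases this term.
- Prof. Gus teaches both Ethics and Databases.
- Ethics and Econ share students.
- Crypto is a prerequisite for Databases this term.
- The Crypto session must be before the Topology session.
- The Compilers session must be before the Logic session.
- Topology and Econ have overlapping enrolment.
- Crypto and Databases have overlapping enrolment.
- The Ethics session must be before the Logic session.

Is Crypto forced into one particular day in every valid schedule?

Crypto can be day 1 (e.g. Databases -> day 3; Ethics -> day 1; Topology -> day 2; Crypto -> day 1; Compilers -> day 2; Econ -> day 4; Logic -> day 3) or day 2 (e.g. Ethics -> day 1, Compilers -> day 3, Econ -> day 2, Topology -> day 3, Crypto -> day 2, Logic -> day 4, Databases -> day 4).

No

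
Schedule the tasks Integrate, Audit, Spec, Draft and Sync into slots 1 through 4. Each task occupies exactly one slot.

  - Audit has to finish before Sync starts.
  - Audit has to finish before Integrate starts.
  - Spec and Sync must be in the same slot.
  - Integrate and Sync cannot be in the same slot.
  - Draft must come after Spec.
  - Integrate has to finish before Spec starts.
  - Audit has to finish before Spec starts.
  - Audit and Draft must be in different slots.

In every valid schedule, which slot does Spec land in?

3

Precedence pushes Spec to at least 3; downstream work caps Spec at 3.
So Spec is pinned to 3.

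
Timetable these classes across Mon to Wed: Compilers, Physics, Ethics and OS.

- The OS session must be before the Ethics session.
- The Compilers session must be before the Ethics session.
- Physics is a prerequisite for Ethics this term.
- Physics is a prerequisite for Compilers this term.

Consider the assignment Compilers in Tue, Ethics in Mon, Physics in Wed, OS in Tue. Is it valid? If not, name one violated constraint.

Physics is a prerequisite for Ethics this term — violated.
The OS session must be before the Ethics session — violated.
The Compilers session must be before the Ethics session — violated.
Physics is a prerequisite for Compilers this term — violated.

No — it violates: Physics is a prerequisite for Ethics this term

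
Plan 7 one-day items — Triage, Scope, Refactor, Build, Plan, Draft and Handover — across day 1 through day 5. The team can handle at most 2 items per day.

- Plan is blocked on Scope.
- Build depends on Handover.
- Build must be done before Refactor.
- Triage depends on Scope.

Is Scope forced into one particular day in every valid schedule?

Scope can be day 1 (e.g. Draft in day 4, Triage in day 2, Handover in day 1, Plan in day 3, Build in day 2, Scope in day 1, Refactor in day 3) or day 2 (e.g. Plan in day 4; Build in day 2; Refactor in day 3; Draft in day 1; Scope in day 2; Triage in day 3; Handover in day 1).

No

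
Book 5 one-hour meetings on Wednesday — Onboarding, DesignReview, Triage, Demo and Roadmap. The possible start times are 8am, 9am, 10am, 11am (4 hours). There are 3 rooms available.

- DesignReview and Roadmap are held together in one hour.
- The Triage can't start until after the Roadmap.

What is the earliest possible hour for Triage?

9am

Precedence pushes Triage to at least 9am.
Triage at 9am is achievable: DesignReview -> 8am; Triage -> 9am; Onboarding -> 8am; Roadmap -> 8am; Demo -> 9am.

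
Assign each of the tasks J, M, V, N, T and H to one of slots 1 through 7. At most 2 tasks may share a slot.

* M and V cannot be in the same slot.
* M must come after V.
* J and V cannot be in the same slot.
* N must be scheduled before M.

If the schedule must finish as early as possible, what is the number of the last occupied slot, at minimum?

The precedence chain requires at least 2 distinct slots.
With at most 2 per slot and 6 tasks, at least 3 slots are needed.
3 works (last occupied slot: 3): for example M -> 2; N -> 1; T -> 3; J -> 2; V -> 1; H -> 3.

3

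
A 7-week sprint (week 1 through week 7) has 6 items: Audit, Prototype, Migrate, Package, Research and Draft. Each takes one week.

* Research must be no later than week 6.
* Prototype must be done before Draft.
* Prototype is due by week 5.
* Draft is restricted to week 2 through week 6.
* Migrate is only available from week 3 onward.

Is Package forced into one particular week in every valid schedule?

Package can be week 1 (e.g. Research in week 1; Audit in week 1; Prototype in week 1; Migrate in week 3; Package in week 1; Draft in week 2) or week 2 (e.g. Draft -> week 2, Audit -> week 1, Package -> week 2, Research -> week 1, Prototype -> week 1, Migrate -> week 3).

No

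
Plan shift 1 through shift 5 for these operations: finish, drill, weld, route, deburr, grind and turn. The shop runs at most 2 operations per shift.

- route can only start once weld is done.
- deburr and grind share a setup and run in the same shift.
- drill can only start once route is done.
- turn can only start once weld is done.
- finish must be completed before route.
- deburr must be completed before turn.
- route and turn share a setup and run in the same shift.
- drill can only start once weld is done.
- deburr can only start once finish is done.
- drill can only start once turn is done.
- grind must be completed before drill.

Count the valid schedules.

8

Splitting on finish: it can be shift 1 (6), shift 2 (2). Listing each branch's schedules as (drill, weld, route, deburr, grind, turn) by shift number:
finish=shift 1: (4,1,3,2,2,3) (5,1,3,2,2,3) (5,1,4,2,2,4) (5,1,4,3,3,4) (5,2,4,3,3,4) (5,3,4,2,2,4) — 6.
finish=shift 2: (5,1,4,3,3,4) (5,2,4,3,3,4) — 2.
Summing: 6 + 2 = 8.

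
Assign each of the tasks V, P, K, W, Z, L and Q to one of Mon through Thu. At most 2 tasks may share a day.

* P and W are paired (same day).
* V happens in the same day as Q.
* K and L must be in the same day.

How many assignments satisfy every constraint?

24

Splitting on V: it can be Mon (6), Tue (6), Wed (6), Thu (6). Listing each branch's schedules as (P, K, W, Z, L, Q):
V=Mon: (Tue,Wed,Tue,Thu,Wed,Mon) (Tue,Thu,Tue,Wed,Thu,Mon) (Wed,Tue,Wed,Thu,Tue,Mon) (Wed,Thu,Wed,Tue,Thu,Mon) (Thu,Tue,Thu,Wed,Tue,Mon) (Thu,Wed,Thu,Tue,Wed,Mon) — 6.
V=Tue: (Mon,Wed,Mon,Thu,Wed,Tue) (Mon,Thu,Mon,Wed,Thu,Tue) (Wed,Mon,Wed,Thu,Mon,Tue) (Wed,Thu,Wed,Mon,Thu,Tue) (Thu,Mon,Thu,Wed,Mon,Tue) (Thu,Wed,Thu,Mon,Wed,Tue) — 6.
V=Wed: (Mon,Tue,Mon,Thu,Tue,Wed) (Mon,Thu,Mon,Tue,Thu,Wed) (Tue,Mon,Tue,Thu,Mon,Wed) (Tue,Thu,Tue,Mon,Thu,Wed) (Thu,Mon,Thu,Tue,Mon,Wed) (Thu,Tue,Thu,Mon,Tue,Wed) — 6.
V=Thu: (Mon,Tue,Mon,Wed,Tue,Thu) (Mon,Wed,Mon,Tue,Wed,Thu) (Tue,Mon,Tue,Wed,Mon,Thu) (Tue,Wed,Tue,Mon,Wed,Thu) (Wed,Mon,Wed,Tue,Mon,Thu) (Wed,Tue,Wed,Mon,Tue,Thu) — 6.
Summing: 6 + 6 + 6 + 6 = 24.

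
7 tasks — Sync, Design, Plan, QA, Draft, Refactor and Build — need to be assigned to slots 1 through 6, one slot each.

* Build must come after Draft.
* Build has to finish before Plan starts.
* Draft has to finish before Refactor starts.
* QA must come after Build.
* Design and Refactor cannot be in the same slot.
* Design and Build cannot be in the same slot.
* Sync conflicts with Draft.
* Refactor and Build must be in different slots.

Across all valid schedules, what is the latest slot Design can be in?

6

Design at 6 is achievable: Refactor=3; Sync=2; Design=6; Draft=1; QA=3; Plan=3; Build=2.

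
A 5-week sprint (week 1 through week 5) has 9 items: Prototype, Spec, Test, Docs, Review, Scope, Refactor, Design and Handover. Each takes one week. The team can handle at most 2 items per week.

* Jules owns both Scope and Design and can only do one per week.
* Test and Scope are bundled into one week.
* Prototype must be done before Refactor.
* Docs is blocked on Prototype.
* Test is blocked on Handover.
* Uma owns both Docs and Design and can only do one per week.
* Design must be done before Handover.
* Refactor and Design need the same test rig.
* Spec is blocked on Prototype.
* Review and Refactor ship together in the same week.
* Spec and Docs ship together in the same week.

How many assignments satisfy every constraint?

Splitting on Prototype: it can be week 1 (12), week 2 (6). Listing each branch's schedules as (Spec, Test, Docs, Review, Scope, Refactor, Design, Handover) by week number:
Prototype=week 1: (2,4,2,5,4,5,1,3) (2,5,2,3,5,3,1,4) (2,5,2,4,5,4,1,3) (3,4,3,5,4,5,1,2) (3,5,3,2,5,2,1,4) (3,5,3,4,5,4,1,2) (4,3,4,5,3,5,1,2) (4,5,4,2,5,2,1,3) (4,5,4,3,5,3,1,2) (5,3,5,4,3,4,1,2) (5,4,5,2,4,2,1,3) (5,4,5,3,4,3,1,2) — 12.
Prototype=week 2: (3,4,3,5,4,5,1,2) (3,5,3,4,5,4,1,2) (4,3,4,5,3,5,1,2) (4,5,4,3,5,3,1,2) (5,3,5,4,3,4,1,2) (5,4,5,3,4,3,1,2) — 6.
Summing: 12 + 6 = 18.

18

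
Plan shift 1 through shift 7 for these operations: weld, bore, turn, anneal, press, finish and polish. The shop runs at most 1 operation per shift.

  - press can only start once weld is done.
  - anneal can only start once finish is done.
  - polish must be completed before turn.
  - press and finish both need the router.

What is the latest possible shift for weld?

shift 6

Downstream work caps weld at shift 6.
weld at shift 6 is achievable: weld -> shift 6, bore -> shift 5, turn -> shift 2, anneal -> shift 4, polish -> shift 1, finish -> shift 3, press -> shift 7.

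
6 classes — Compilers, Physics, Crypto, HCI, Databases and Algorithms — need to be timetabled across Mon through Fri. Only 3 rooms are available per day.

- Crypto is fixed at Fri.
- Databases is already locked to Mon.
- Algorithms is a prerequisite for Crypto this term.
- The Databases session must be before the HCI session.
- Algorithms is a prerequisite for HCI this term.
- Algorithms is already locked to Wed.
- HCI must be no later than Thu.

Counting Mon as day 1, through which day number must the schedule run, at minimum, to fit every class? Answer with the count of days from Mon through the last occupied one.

The precedence chain requires at least 2 distinct days.
With at most 3 per day and 6 classes, at least 2 days are needed.
Crypto can't be placed before Fri — that is day 5 counting from Mon — so the schedule must run through at least 5 days.
5 works (last occupied day: Fri): for example Databases=Mon, HCI=Thu, Compilers=Mon, Algorithms=Wed, Crypto=Fri, Physics=Mon.

5 days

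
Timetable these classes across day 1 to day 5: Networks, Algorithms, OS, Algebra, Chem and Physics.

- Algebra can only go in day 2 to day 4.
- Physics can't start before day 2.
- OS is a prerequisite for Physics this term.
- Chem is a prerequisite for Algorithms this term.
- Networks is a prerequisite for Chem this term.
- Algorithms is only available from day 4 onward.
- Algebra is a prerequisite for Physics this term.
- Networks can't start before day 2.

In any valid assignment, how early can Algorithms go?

day 4

Algorithms is available from day 4.
Algorithms at day 4 is achievable: Chem -> day 3, Networks -> day 2, OS -> day 1, Algebra -> day 2, Physics -> day 3, Algorithms -> day 4.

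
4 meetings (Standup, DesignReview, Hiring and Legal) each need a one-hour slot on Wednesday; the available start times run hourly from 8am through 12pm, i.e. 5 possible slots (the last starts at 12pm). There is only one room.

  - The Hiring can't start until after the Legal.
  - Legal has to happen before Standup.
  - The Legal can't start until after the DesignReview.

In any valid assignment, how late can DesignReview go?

9am

Downstream work caps DesignReview at 10am.
DesignReview at 9am is achievable: DesignReview in 9am, Hiring in 12pm, Legal in 10am, Standup in 11am.
Nothing later works — the capacity limit rule out every slot after 9am.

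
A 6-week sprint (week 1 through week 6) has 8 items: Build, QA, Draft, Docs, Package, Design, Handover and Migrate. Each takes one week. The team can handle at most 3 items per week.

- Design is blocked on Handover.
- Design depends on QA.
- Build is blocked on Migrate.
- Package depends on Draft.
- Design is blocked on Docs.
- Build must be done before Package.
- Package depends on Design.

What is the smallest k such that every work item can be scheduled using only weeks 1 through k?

The precedence chain requires at least 3 distinct weeks.
With at most 3 per week and 8 work items, at least 3 weeks are needed.
Could 3 weeks be enough, i.e. nothing placed later than week 3? No: Package must come after Build (at week 1 or later) → {week 2, week 3}; Build must come before Package (at week 3 or earlier) → {week 1, week 2}; Build must come after Migrate (at week 1 or later) → {week 2}; Migrate must come before Build (at week 2 or earlier) → {week 1}; Design must come after QA (at week 1 or later) → {week 2, week 3}; QA must come before Design (at week 3 or earlier) → {week 1, week 2}; Docs must come before Design (at week 3 or earlier) → {week 1, week 2}; Package must come after Design (at week 2 or later) → {week 3}; Design must come before Package (at week 3 or earlier) → {week 2}; Handover must come before Design (at week 2 or earlier) → {week 1}; QA must come before Design (at week 2 or earlier) → {week 1}; Docs must come before Design (at week 2 or earlier) → {week 1}; that puts QA, Docs, Handover and Migrate all in week 1 — more than 3 per week.
So 3 weeks is not enough.
4 works (last occupied week: week 4): for example Docs=week 1, Migrate=week 2, Handover=week 1, Package=week 4, Build=week 3, Draft=week 2, QA=week 1, Design=week 2.

4 weeks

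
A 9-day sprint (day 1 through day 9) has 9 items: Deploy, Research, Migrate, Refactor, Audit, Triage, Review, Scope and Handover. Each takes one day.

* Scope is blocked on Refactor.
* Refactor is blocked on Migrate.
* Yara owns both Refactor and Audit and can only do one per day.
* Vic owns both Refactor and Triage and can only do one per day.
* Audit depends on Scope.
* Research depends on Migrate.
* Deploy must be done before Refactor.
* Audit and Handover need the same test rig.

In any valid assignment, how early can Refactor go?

day 2

Precedence pushes Refactor to at least day 2; downstream work caps Refactor at day 7.
Refactor at day 2 is achievable: Audit -> day 4, Research -> day 2, Handover -> day 1, Deploy -> day 1, Scope -> day 3, Refactor -> day 2, Review -> day 1, Triage -> day 1, Migrate -> day 1.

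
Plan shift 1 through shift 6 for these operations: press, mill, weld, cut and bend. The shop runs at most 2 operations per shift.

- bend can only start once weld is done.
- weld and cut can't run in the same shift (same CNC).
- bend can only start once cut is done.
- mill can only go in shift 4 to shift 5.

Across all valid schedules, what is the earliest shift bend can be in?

shift 3

Precedence pushes bend to at least shift 2.
bend at shift 3 is achievable: mill in shift 4; bend in shift 3; weld in shift 1; cut in shift 2; press in shift 1.
Nothing earlier works — the conflict and capacity constraints rule out every shift before shift 3.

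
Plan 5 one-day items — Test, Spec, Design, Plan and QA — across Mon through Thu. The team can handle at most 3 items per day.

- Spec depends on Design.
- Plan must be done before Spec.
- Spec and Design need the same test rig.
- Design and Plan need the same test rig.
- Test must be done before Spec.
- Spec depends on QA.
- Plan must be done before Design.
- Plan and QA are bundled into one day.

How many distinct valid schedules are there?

11

Splitting on Test: it can be Mon (4), Tue (4), Wed (3). Listing each branch's schedules as (Spec, Design, Plan, QA):
Test=Mon: (Wed,Tue,Mon,Mon) (Thu,Tue,Mon,Mon) (Thu,Wed,Mon,Mon) (Thu,Wed,Tue,Tue) — 4.
Test=Tue: (Wed,Tue,Mon,Mon) (Thu,Tue,Mon,Mon) (Thu,Wed,Mon,Mon) (Thu,Wed,Tue,Tue) — 4.
Test=Wed: (Thu,Tue,Mon,Mon) (Thu,Wed,Mon,Mon) (Thu,Wed,Tue,Tue) — 3.
Summing: 4 + 4 + 3 = 11.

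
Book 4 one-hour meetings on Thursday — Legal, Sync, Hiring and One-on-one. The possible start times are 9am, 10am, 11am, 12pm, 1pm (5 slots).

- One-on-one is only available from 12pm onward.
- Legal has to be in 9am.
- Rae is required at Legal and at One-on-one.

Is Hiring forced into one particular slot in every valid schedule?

Hiring can be 9am (e.g. Sync -> 9am, One-on-one -> 12pm, Hiring -> 9am, Legal -> 9am) or 10am (e.g. One-on-one=12pm; Hiring=10am; Legal=9am; Sync=9am).

No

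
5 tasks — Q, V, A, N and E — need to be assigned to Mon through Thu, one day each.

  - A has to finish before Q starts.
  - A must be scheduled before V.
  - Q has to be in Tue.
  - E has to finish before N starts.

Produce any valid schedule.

A=Mon; E=Mon; V=Tue; N=Tue; Q=Tue

Checking: A(Mon) before V(Tue); E(Mon) before N(Tue); A(Mon) before Q(Tue); Q=Tue in [Tue,Tue].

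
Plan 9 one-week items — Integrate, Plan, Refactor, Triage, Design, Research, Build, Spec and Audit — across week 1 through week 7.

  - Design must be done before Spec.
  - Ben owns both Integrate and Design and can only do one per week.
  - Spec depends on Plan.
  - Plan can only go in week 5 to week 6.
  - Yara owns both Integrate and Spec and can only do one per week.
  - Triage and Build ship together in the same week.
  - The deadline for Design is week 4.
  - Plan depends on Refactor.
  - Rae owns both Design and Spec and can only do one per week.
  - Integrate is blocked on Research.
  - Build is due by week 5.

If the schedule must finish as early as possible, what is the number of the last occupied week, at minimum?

The precedence chain requires at least 3 distinct weeks.
Propagating the time windows through the other constraints, Spec can't land before week 6, so the schedule must run through at least week 6.
6 works (last occupied week: week 6): for example Spec in week 6, Audit in week 1, Integrate in week 2, Triage in week 1, Research in week 1, Plan in week 5, Build in week 1, Design in week 1, Refactor in week 1.

week 6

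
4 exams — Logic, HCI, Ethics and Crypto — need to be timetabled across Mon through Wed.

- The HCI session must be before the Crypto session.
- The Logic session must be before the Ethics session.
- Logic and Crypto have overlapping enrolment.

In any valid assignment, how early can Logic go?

Mon

Downstream work caps Logic at Tue.
Logic at Mon is achievable: Logic in Mon; HCI in Mon; Ethics in Tue; Crypto in Tue.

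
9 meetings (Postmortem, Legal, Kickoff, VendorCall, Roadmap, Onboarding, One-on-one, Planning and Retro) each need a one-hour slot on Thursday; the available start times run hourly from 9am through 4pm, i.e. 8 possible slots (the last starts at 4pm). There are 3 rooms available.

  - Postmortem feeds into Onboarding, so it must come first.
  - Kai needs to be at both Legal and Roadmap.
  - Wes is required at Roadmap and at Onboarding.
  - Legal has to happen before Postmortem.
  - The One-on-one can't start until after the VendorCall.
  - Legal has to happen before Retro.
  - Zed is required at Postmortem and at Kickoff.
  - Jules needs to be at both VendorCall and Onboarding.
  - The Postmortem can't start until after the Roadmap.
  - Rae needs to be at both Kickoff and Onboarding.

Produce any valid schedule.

Legal in 9am; Kickoff in 9am; Postmortem in 11am; Planning in 11am; Onboarding in 12pm; Retro in 10am; Roadmap in 10am; VendorCall in 9am; One-on-one in 10am

Checking: Roadmap(10am) before Postmortem(11am); Legal(9am) before Postmortem(11am); Postmortem(11am) before Onboarding(12pm); Legal(9am) before Retro(10am); VendorCall(9am) before One-on-one(10am); Roadmap(10am) != Onboarding(12pm); Legal(9am) != Roadmap(10am); Postmortem(11am) != Kickoff(9am); Kickoff(9am) != Onboarding(12pm); VendorCall(9am) != Onboarding(12pm); max 3 per slot (cap 3).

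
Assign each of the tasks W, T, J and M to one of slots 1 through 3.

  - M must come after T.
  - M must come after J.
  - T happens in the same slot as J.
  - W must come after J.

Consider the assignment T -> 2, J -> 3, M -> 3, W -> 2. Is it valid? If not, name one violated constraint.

Invalid. W must come after J.

M must come after T — holds.
M must come after J — violated.
W must come after J — violated.
T happens in the same slot as J — violated.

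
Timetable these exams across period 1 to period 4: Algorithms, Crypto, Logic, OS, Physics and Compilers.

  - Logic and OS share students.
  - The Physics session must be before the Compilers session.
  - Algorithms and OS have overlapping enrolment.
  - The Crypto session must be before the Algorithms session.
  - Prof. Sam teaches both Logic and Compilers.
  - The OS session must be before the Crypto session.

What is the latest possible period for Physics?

Downstream work caps Physics at period 3.
Physics at period 3 is achievable: Compilers=period 4, Logic=period 2, Physics=period 3, Crypto=period 2, Algorithms=period 3, OS=period 1.

period 3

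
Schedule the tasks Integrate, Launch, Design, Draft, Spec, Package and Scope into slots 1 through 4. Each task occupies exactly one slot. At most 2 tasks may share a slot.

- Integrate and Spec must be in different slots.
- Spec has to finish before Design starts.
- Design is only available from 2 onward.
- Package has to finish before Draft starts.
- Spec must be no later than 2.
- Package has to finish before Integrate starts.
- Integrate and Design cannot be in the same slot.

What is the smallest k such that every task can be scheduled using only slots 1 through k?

The precedence chain requires at least 2 distinct slots.
With at most 2 per slot and 7 tasks, at least 4 slots are needed.
4 works (last occupied slot: 4): for example Scope=4, Package=1, Launch=3, Integrate=3, Draft=2, Spec=1, Design=2.

4 slots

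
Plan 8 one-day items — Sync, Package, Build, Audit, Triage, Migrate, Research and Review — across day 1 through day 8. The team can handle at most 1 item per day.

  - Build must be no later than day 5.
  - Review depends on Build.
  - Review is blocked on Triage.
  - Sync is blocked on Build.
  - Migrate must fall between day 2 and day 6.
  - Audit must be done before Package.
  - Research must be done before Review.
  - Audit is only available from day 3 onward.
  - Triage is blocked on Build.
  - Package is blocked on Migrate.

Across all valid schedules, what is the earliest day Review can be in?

day 4

Precedence pushes Review to at least day 3.
Review at day 4 is achievable: Audit=day 6, Migrate=day 5, Review=day 4, Build=day 1, Triage=day 2, Package=day 7, Research=day 3, Sync=day 8.
Nothing earlier works — the capacity limit rule out every day before day 4.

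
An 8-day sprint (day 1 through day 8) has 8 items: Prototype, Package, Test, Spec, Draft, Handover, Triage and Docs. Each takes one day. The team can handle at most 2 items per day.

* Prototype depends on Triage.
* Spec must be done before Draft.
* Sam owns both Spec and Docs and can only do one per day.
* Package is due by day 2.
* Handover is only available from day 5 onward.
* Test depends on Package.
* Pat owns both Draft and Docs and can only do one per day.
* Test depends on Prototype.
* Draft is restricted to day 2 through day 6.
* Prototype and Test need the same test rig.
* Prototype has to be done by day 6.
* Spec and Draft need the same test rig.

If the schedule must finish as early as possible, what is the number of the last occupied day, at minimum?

The precedence chain requires at least 3 distinct days.
With at most 2 per day and 8 tasks, at least 4 days are needed.
Handover can't be placed before day 5, so the schedule must run through at least day 5.
5 works (last occupied day: day 5): for example Docs=day 3, Package=day 1, Triage=day 2, Handover=day 5, Spec=day 1, Test=day 4, Draft=day 2, Prototype=day 3.

day 5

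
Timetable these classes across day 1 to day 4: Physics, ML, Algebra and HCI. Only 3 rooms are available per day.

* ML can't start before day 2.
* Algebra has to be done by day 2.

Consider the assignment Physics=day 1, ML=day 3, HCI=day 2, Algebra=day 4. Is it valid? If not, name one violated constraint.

No. Algebra has to be done by day 2 is not satisfied.

Algebra has to be done by day 2 — violated.
Only 3 rooms are available per day — holds.
ML can't start before day 2 — holds.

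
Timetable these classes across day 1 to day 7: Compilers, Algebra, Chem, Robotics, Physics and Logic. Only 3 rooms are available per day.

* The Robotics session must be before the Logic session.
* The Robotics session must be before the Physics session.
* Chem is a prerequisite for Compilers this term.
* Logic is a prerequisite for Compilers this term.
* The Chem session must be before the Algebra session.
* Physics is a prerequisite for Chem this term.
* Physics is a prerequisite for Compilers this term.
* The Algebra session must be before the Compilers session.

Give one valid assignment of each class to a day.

Logic=day 2; Algebra=day 4; Physics=day 2; Robotics=day 1; Compilers=day 5; Chem=day 3

Checking: Chem(day 3) before Algebra(day 4); Chem(day 3) before Compilers(day 5); Physics(day 2) before Compilers(day 5); Logic(day 2) before Compilers(day 5); Robotics(day 1) before Physics(day 2); Physics(day 2) before Chem(day 3); Robotics(day 1) before Logic(day 2); Algebra(day 4) before Compilers(day 5); max 2 per day (cap 3).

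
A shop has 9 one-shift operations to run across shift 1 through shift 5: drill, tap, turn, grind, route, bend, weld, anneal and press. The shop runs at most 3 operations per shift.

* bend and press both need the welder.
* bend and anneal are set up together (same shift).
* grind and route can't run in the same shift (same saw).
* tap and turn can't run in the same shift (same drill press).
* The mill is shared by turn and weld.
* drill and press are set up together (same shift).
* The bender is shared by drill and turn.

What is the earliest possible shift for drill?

drill at shift 1 is achievable: drill=shift 1, turn=shift 2, tap=shift 1, bend=shift 3, anneal=shift 3, press=shift 1, weld=shift 4, route=shift 3, grind=shift 2.

shift 1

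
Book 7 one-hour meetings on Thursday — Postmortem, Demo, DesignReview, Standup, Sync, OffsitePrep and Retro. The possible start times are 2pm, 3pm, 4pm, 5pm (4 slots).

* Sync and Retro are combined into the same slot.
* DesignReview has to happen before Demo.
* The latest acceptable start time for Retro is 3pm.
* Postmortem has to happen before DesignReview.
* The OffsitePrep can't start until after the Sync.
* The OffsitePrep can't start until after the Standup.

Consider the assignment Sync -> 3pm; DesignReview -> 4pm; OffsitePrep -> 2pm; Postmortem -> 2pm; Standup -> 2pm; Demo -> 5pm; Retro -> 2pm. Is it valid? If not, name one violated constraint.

DesignReview has to happen before Demo — holds.
The OffsitePrep can't start until after the Sync — violated.
Sync and Retro are combined into the same slot — violated.
Postmortem has to happen before DesignReview — holds.
The latest acceptable start time for Retro is 3pm — holds.
The OffsitePrep can't start until after the Standup — violated.

No. The OffsitePrep can't start until after the Sync is not satisfied.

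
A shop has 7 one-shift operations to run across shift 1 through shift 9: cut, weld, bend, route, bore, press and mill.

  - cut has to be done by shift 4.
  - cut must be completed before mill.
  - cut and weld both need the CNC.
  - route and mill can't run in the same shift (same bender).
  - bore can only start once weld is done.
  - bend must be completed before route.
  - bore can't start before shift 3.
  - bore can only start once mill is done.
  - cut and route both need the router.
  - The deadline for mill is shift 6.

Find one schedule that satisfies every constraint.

bend -> shift 1, press -> shift 1, route -> shift 3, weld -> shift 2, cut -> shift 1, mill -> shift 2, bore -> shift 3

Checking: bend(shift 1) before route(shift 3); cut(shift 1) before mill(shift 2); weld(shift 2) before bore(shift 3); mill(shift 2) before bore(shift 3); cut(shift 1) != weld(shift 2); cut(shift 1) != route(shift 3); route(shift 3) != mill(shift 2); mill=shift 2 in [shift 1,shift 6]; cut=shift 1 in [shift 1,shift 4]; bore=shift 3 in [shift 3,shift 9].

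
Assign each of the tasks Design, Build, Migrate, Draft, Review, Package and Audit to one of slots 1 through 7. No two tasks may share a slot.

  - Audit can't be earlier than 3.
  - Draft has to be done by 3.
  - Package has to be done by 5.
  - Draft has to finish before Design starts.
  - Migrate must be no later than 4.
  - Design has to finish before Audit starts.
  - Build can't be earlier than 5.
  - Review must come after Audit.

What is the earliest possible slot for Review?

6

Precedence pushes Review to at least 4.
Review at 6 is achievable: Draft=1, Build=7, Package=5, Design=3, Audit=4, Migrate=2, Review=6.
Nothing earlier works — the capacity limit rule out every slot before 6.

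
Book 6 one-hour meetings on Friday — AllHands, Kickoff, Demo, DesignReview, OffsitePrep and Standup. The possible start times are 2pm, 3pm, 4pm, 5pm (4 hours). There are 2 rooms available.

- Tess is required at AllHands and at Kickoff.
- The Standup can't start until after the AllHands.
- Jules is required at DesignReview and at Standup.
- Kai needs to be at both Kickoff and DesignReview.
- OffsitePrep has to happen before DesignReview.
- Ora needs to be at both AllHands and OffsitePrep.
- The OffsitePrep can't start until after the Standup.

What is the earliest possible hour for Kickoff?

3pm

Kickoff at 3pm is achievable: AllHands=2pm, Standup=3pm, OffsitePrep=4pm, Demo=2pm, Kickoff=3pm, DesignReview=5pm.
Nothing earlier works — the conflict and capacity constraints rule out every hour before 3pm.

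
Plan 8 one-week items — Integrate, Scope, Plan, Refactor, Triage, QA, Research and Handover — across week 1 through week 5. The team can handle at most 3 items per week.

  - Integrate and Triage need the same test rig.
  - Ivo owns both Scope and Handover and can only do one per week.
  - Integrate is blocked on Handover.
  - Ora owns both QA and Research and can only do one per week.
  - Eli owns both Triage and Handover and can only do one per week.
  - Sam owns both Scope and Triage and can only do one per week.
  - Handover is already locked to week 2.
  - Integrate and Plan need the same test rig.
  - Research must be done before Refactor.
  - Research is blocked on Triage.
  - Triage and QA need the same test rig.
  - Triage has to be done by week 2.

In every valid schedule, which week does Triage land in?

Triage's window is week 1–week 2.
Handover is fixed at week 2, and Triage can't share a week with Handover.
So Triage must be week 1.

week 1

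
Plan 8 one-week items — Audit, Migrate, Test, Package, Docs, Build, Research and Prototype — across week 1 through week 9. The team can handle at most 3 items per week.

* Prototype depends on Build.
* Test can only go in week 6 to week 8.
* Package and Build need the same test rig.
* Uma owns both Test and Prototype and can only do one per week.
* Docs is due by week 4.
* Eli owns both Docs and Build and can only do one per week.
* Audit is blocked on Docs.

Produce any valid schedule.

Docs -> week 1, Research -> week 2, Prototype -> week 3, Test -> week 6, Audit -> week 2, Package -> week 1, Build -> week 2, Migrate -> week 1

Checking: Docs(week 1) before Audit(week 2); Build(week 2) before Prototype(week 3); Docs(week 1) != Build(week 2); Package(week 1) != Build(week 2); Test(week 6) != Prototype(week 3); Test=week 6 in [week 6,week 8]; Docs=week 1 in [week 1,week 4]; max 3 per week (cap 3).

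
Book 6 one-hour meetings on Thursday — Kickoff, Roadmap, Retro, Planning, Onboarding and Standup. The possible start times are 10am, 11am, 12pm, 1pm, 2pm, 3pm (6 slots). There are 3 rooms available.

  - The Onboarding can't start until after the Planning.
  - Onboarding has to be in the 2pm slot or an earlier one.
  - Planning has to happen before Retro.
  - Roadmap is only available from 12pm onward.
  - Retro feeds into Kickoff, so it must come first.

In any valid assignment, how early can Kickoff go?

12pm

Precedence pushes Kickoff to at least 12pm.
Kickoff at 12pm is achievable: Retro in 11am, Planning in 10am, Standup in 10am, Onboarding in 11am, Kickoff in 12pm, Roadmap in 12pm.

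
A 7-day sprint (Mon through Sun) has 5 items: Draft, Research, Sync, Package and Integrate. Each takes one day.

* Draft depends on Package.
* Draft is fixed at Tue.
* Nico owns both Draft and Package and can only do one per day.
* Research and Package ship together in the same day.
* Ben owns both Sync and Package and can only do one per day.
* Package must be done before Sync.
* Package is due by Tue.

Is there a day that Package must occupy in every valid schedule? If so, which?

Mon

Package's window is Mon–Tue.
Draft is fixed at Tue, and Package can't share a day with Draft.
So Package must be Mon.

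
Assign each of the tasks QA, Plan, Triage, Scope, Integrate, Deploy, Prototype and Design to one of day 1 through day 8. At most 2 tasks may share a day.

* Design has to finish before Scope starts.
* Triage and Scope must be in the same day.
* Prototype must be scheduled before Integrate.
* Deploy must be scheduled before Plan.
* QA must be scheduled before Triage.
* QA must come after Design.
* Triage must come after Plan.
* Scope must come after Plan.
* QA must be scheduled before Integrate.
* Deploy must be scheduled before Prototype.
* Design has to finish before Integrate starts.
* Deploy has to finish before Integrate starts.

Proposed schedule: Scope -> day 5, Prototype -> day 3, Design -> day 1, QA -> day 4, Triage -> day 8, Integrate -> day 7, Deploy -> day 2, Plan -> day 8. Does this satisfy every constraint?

No — it violates: Scope must come after Plan

Design has to finish before Scope starts — holds.
Design has to finish before Integrate starts — holds.
At most 2 tasks may share a day — holds.
Scope must come after Plan — violated.
Triage must come after Plan — violated.
Prototype must be scheduled before Integrate — holds.
Deploy must be scheduled before Plan — holds.
QA must come after Design — holds.
QA must be scheduled before Integrate — holds.
Triage and Scope must be in the same day — violated.
QA must be scheduled before Triage — holds.
Deploy must be scheduled before Prototype — holds.
Deploy has to finish before Integrate starts — holds.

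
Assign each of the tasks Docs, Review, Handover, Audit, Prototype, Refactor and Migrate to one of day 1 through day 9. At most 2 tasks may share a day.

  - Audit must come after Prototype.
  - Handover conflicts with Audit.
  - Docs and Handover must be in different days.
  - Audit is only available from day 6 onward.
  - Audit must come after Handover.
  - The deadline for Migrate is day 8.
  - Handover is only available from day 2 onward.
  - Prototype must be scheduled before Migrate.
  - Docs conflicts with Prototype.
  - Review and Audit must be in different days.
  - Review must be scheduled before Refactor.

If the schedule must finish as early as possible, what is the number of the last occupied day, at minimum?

The precedence chain requires at least 2 distinct days.
With at most 2 per day and 7 tasks, at least 4 days are needed.
Audit can't be placed before day 6, so the schedule must run through at least day 6.
6 works (last occupied day: day 6): for example Handover in day 2, Audit in day 6, Refactor in day 2, Prototype in day 1, Review in day 1, Docs in day 3, Migrate in day 3.

day 6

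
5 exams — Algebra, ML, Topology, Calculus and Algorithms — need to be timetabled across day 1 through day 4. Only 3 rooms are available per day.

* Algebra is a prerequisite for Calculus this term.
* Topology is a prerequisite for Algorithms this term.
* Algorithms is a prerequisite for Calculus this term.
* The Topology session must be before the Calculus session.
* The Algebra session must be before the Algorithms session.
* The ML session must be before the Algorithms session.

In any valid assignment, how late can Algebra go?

Downstream work caps Algebra at day 2.
Algebra at day 2 is achievable: Algebra=day 2, ML=day 1, Topology=day 1, Calculus=day 4, Algorithms=day 3.

day 2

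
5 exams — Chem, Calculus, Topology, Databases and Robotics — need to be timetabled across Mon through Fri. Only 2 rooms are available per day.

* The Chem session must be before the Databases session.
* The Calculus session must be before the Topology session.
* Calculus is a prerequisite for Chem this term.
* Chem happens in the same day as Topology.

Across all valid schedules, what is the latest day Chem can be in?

Thu

Precedence pushes Chem to at least Tue; downstream work caps Chem at Thu.
Chem at Thu is achievable: Databases -> Fri, Robotics -> Mon, Calculus -> Mon, Chem -> Thu, Topology -> Thu.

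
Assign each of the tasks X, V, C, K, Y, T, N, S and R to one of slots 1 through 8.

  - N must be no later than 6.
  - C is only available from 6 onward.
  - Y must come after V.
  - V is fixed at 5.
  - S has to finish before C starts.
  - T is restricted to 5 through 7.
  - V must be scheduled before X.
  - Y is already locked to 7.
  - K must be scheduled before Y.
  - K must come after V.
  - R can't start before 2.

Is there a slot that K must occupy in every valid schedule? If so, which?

6

V is fixed at 5 and must come before K, so K is at least 6.
Y is fixed at 7 and must come after K, so K is at most 6.
So K must be 6.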